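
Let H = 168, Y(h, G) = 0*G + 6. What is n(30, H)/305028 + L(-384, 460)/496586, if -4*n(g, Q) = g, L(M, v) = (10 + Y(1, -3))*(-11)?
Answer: -19136441/50490878136 ≈ -0.00037901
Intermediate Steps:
Y(h, G) = 6 (Y(h, G) = 0 + 6 = 6)
L(M, v) = -176 (L(M, v) = (10 + 6)*(-11) = 16*(-11) = -176)
n(g, Q) = -g/4
n(30, H)/305028 + L(-384, 460)/496586 = -¼*30/305028 - 176/496586 = -15/2*1/305028 - 176*1/496586 = -5/203352 - 88/248293 = -19136441/50490878136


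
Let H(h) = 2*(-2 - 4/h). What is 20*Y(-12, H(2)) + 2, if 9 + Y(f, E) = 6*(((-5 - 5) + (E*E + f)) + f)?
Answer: 3422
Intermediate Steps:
H(h) = -4 - 8/h
Y(f, E) = -69 + 6*E**2 + 12*f (Y(f, E) = -9 + 6*(((-5 - 5) + (E*E + f)) + f) = -9 + 6*((-10 + (E**2 + f)) + f) = -9 + 6*((-10 + (f + E**2)) + f) = -9 + 6*((-10 + f + E**2) + f) = -9 + 6*(-10 + E**2 + 2*f) = -9 + (-60 + 6*E**2 + 12*f) = -69 + 6*E**2 + 12*f)
20*Y(-12, H(2)) + 2 = 20*(-69 + 6*(-4 - 8/2)**2 + 12*(-12)) + 2 = 20*(-69 + 6*(-4 - 8*1/2)**2 - 144) + 2 = 20*(-69 + 6*(-4 - 4)**2 - 144) + 2 = 20*(-69 + 6*(-8)**2 - 144) + 2 = 20*(-69 + 6*64 - 144) + 2 = 20*(-69 + 384 - 144) + 2 = 20*171 + 2 = 3420 + 2 = 3422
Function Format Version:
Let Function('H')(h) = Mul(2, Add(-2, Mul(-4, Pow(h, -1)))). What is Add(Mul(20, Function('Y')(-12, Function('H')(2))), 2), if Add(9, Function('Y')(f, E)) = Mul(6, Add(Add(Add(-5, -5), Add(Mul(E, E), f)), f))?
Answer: 3422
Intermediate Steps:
Function('H')(h) = Add(-4, Mul(-8, Pow(h, -1)))
Function('Y')(f, E) = Add(-69, Mul(6, Pow(E, 2)), Mul(12, f)) (Function('Y')(f, E) = Add(-9, Mul(6, Add(Add(Add(-5, -5), Add(Mul(E, E), f)), f))) = Add(-9, Mul(6, Add(Add(-10, Add(Pow(E, 2), f)), f))) = Add(-9, Mul(6, Add(Add(-10, Add(f, Pow(E, 2))), f))) = Add(-9, Mul(6, Add(Add(-10, f, Pow(E, 2)), f))) = Add(-9, Mul(6, Add(-10, Pow(E, 2), Mul(2, f)))) = Add(-9, Add(-60, Mul(6, Pow(E, 2)), Mul(12, f))) = Add(-69, Mul(6, Pow(E, 2)), Mul(12, f)))
Add(Mul(20, Function('Y')(-12, Function('H')(2))), 2) = Add(Mul(20, Add(-69, Mul(6, Pow(Add(-4, Mul(-8, Pow(2, -1))), 2)), Mul(12, -12))), 2) = Add(Mul(20, Add(-69, Mul(6, Pow(Add(-4, Mul(-8, Rational(1, 2))), 2)), -144)), 2) = Add(Mul(20, Add(-69, Mul(6, Pow(Add(-4, -4), 2)), -144)), 2) = Add(Mul(20, Add(-69, Mul(6, Pow(-8, 2)), -144)), 2) = Add(Mul(20, Add(-69, Mul(6, 64), -144)), 2) = Add(Mul(20, Add(-69, 384, -144)), 2) = Add(Mul(20, 171), 2) = Add(3420, 2) = 3422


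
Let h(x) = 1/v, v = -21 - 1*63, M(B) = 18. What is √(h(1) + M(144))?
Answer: √31731/42 ≈ 4.2412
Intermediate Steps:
v = -84 (v = -21 - 63 = -84)
h(x) = -1/84 (h(x) = 1/(-84) = -1/84)
√(h(1) + M(144)) = √(-1/84 + 18) = √(1511/84) = √31731/42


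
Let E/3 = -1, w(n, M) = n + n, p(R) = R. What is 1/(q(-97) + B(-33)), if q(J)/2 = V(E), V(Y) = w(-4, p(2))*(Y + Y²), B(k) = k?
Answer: -1/129 ≈ -0.0077519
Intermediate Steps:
w(n, M) = 2*n
E = -3 (E = 3*(-1) = -3)
V(Y) = -8*Y - 8*Y² (V(Y) = (2*(-4))*(Y + Y²) = -8*(Y + Y²) = -8*Y - 8*Y²)
q(J) = -96 (q(J) = 2*(-8*(-3)*(1 - 3)) = 2*(-8*(-3)*(-2)) = 2*(-48) = -96)
1/(q(-97) + B(-33)) = 1/(-96 - 33) = 1/(-129) = -1/129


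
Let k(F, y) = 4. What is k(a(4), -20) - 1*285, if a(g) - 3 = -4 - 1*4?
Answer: -281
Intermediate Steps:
a(g) = -5 (a(g) = 3 + (-4 - 1*4) = 3 + (-4 - 4) = 3 - 8 = -5)
k(a(4), -20) - 1*285 = 4 - 1*285 = 4 - 285 = -281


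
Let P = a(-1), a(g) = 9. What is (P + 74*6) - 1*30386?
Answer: -29933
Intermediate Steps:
P = 9
(P + 74*6) - 1*30386 = (9 + 74*6) - 1*30386 = (9 + 444) - 30386 = 453 - 30386 = -29933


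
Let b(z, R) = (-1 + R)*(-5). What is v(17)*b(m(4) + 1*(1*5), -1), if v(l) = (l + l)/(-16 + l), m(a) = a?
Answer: 340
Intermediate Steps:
b(z, R) = 5 - 5*R
v(l) = 2*l/(-16 + l) (v(l) = (2*l)/(-16 + l) = 2*l/(-16 + l))
v(17)*b(m(4) + 1*(1*5), -1) = (2*17/(-16 + 17))*(5 - 5*(-1)) = (2*17/1)*(5 + 5) = (2*17*1)*10 = 34*10 = 340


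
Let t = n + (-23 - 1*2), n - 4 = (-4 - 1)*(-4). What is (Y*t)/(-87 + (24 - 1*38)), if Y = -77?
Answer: -77/101 ≈ -0.76238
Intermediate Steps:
n = 24 (n = 4 + (-4 - 1)*(-4) = 4 - 5*(-4) = 4 + 20 = 24)
t = -1 (t = 24 + (-23 - 1*2) = 24 + (-23 - 2) = 24 - 25 = -1)
(Y*t)/(-87 + (24 - 1*38)) = (-77*(-1))/(-87 + (24 - 1*38)) = 77/(-87 + (24 - 38)) = 77/(-87 - 14) = 77/(-101) = 77*(-1/101) = -77/101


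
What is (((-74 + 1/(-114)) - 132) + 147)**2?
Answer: 45252529/12996 ≈ 3482.0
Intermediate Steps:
(((-74 + 1/(-114)) - 132) + 147)**2 = (((-74 - 1/114) - 132) + 147)**2 = ((-8437/114 - 132) + 147)**2 = (-23485/114 + 147)**2 = (-6727/114)**2 = 45252529/12996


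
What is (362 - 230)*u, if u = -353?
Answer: -46596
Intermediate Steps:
(362 - 230)*u = (362 - 230)*(-353) = 132*(-353) = -46596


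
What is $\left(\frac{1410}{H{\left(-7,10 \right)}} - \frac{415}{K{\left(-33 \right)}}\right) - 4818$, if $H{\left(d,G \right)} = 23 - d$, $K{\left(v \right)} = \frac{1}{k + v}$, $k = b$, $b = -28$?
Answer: $20544$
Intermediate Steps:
$k = -28$
$K{\left(v \right)} = \frac{1}{-28 + v}$
$\left(\frac{1410}{H{\left(-7,10 \right)}} - \frac{415}{K{\left(-33 \right)}}\right) - 4818 = \left(\frac{1410}{23 - -7} - \frac{415}{\frac{1}{-28 - 33}}\right) - 4818 = \left(\frac{1410}{23 + 7} - \frac{415}{\frac{1}{-61}}\right) - 4818 = \left(\frac{1410}{30} - \frac{415}{- \frac{1}{61}}\right) - 4818 = \left(1410 \cdot \frac{1}{30} - -25315\right) - 4818 = \left(47 + 25315\right) - 4818 = 25362 - 4818 = 20544$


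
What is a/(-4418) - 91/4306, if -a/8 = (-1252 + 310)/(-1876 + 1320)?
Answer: -23885389/1322161606 ≈ -0.018065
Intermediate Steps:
a = -1884/139 (a = -8*(-1252 + 310)/(-1876 + 1320) = -(-7536)/(-556) = -(-7536)*(-1)/556 = -8*471/278 = -1884/139 ≈ -13.554)
a/(-4418) - 91/4306 = -1884/139/(-4418) - 91/4306 = -1884/139*(-1/4418) - 91*1/4306 = 942/307051 - 91/4306 = -23885389/1322161606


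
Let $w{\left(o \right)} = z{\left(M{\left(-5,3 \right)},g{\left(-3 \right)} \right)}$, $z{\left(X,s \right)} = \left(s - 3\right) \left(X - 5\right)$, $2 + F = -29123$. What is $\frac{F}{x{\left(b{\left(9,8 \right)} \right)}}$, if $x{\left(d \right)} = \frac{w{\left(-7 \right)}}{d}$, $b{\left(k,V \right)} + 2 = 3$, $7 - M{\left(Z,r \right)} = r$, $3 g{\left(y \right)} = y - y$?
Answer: $- \frac{29125}{3} \approx -9708.3$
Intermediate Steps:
$F = -29125$ ($F = -2 - 29123 = -29125$)
$g{\left(y \right)} = 0$ ($g{\left(y \right)} = \frac{y - y}{3} = \frac{1}{3} \cdot 0 = 0$)
$M{\left(Z,r \right)} = 7 - r$
$b{\left(k,V \right)} = 1$ ($b{\left(k,V \right)} = -2 + 3 = 1$)
$z{\left(X,s \right)} = \left(-5 + X\right) \left(-3 + s\right)$ ($z{\left(X,s \right)} = \left(-3 + s\right) \left(-5 + X\right) = \left(-5 + X\right) \left(-3 + s\right)$)
$w{\left(o \right)} = 3$ ($w{\left(o \right)} = 15 - 0 - 3 \left(7 - 3\right) + \left(7 - 3\right) 0 = 15 + 0 - 3 \left(7 - 3\right) + \left(7 - 3\right) 0 = 15 + 0 - 12 + 4 \cdot 0 = 15 + 0 - 12 + 0 = 3$)
$x{\left(d \right)} = \frac{3}{d}$
$\frac{F}{x{\left(b{\left(9,8 \right)} \right)}} = - \frac{29125}{3 \cdot 1^{-1}} = - \frac{29125}{3 \cdot 1} = - \frac{29125}{3}$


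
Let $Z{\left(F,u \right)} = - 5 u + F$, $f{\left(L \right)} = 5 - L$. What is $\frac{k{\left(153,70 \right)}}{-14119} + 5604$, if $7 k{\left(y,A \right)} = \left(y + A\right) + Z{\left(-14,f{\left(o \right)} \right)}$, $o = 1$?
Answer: $\frac{79122849}{14119} \approx 5604.0$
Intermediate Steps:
$Z{\left(F,u \right)} = F - 5 u$
$k{\left(y,A \right)} = - \frac{34}{7} + \frac{A}{7} + \frac{y}{7}$ ($k{\left(y,A \right)} = \frac{\left(y + A\right) - \left(14 + 5 \left(5 - 1\right)\right)}{7} = \frac{\left(A + y\right) - \left(14 + 5 \left(5 - 1\right)\right)}{7} = \frac{\left(A + y\right) - 34}{7} = \frac{-34 + A + y}{7} = - \frac{34}{7} + \frac{A}{7} + \frac{y}{7}$)
$\frac{k{\left(153,70 \right)}}{-14119} + 5604 = \frac{- \frac{34}{7} + \frac{1}{7} \cdot 70 + \frac{1}{7} \cdot 153}{-14119} + 5604 = \left(- \frac{34}{7} + 10 + \frac{153}{7}\right) \left(- \frac{1}{14119}\right) + 5604 = 27 \left(- \frac{1}{14119}\right) + 5604 = - \frac{27}{14119} + 5604 = \frac{79122849}{14119}$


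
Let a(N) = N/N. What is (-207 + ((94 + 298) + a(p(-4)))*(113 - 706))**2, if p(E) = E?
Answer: 54408361536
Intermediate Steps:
a(N) = 1
(-207 + ((94 + 298) + a(p(-4)))*(113 - 706))**2 = (-207 + ((94 + 298) + 1)*(113 - 706))**2 = (-207 + (392 + 1)*(-593))**2 = (-207 + 393*(-593))**2 = (-207 - 233049)**2 = (-233256)**2 = 54408361536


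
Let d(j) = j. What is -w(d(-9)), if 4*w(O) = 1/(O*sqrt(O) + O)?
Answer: 1/360 - I/120 ≈ 0.0027778 - 0.0083333*I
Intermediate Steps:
w(O) = 1/(4*(O + O**(3/2))) (w(O) = 1/(4*(O*sqrt(O) + O)) = 1/(4*(O**(3/2) + O)) = 1/(4*(O + O**(3/2))))
-w(d(-9)) = -1/(4*(-9 + (-9)**(3/2))) = -1/(4*(-9 - 27*I)) = -(-9 + 27*I)/810/4 = -(-9 + 27*I)/3240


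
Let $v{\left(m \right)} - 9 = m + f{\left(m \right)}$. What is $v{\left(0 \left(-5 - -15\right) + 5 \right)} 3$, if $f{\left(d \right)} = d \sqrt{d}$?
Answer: $42 + 15 \sqrt{5} \approx 75.541$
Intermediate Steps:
$f{\left(d \right)} = d^{\frac{3}{2}}$
$v{\left(m \right)} = 9 + m + m^{\frac{3}{2}}$ ($v{\left(m \right)} = 9 + \left(m + m^{\frac{3}{2}}\right) = 9 + m + m^{\frac{3}{2}}$)
$v{\left(0 \left(-5 - -15\right) + 5 \right)} 3 = \left(9 + \left(0 \left(-5 - -15\right) + 5\right) + \left(0 \left(-5 - -15\right) + 5\right)^{\frac{3}{2}}\right) 3 = \left(9 + \left(0 \left(-5 + 15\right) + 5\right) + \left(0 \left(-5 + 15\right) + 5\right)^{\frac{3}{2}}\right) 3 = \left(9 + \left(0 \cdot 10 + 5\right) + \left(0 \cdot 10 + 5\right)^{\frac{3}{2}}\right) 3 = \left(9 + \left(0 + 5\right) + \left(0 + 5\right)^{\frac{3}{2}}\right) 3 = \left(9 + 5 + 5^{\frac{3}{2}}\right) 3 = \left(9 + 5 + 5 \sqrt{5}\right) 3 = \left(14 + 5 \sqrt{5}\right) 3 = 42 + 15 \sqrt{5}$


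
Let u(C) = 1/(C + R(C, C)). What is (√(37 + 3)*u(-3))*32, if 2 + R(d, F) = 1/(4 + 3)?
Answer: -224*√10/17 ≈ -41.668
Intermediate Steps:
R(d, F) = -13/7 (R(d, F) = -2 + 1/(4 + 3) = -2 + 1/7 = -2 + ⅐ = -13/7)
u(C) = 1/(-13/7 + C) (u(C) = 1/(C - 13/7) = 1/(-13/7 + C))
(√(37 + 3)*u(-3))*32 = (√(37 + 3)*(7/(-13 + 7*(-3))))*32 = (√40*(7/(-13 - 21)))*32 = ((2*√10)*(7/(-34)))*32 = ((2*√10)*(7*(-1/34)))*32 = ((2*√10)*(-7/34))*32 = -7*√10/17*32 = -224*√10/17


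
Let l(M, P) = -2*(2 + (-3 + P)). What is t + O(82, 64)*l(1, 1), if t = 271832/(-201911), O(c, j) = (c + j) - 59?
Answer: -271832/201911 ≈ -1.3463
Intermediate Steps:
O(c, j) = -59 + c + j
l(M, P) = 2 - 2*P (l(M, P) = -2*(-1 + P) = 2 - 2*P)
t = -271832/201911 (t = 271832*(-1/201911) = -271832/201911 ≈ -1.3463)
t + O(82, 64)*l(1, 1) = -271832/201911 + (-59 + 82 + 64)*(2 - 2*1) = -271832/201911 + 87*(2 - 2) = -271832/201911 + 87*0 = -271832/201911 + 0 = -271832/201911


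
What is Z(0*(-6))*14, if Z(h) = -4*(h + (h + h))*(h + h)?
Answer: 0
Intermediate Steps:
Z(h) = -24*h² (Z(h) = -4*(h + 2*h)*2*h = -4*3*h*2*h = -24*h²)
Z(0*(-6))*14 = -24*(0*(-6))²*14 = -24*0²*14 = -24*0*14 = 0*14 = 0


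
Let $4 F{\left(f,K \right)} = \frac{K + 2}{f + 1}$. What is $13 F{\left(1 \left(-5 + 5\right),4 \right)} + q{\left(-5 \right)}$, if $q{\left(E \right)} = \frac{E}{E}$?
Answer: $\frac{41}{2} \approx 20.5$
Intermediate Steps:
$q{\left(E \right)} = 1$
$F{\left(f,K \right)} = \frac{2 + K}{4 \left(1 + f\right)}$ ($F{\left(f,K \right)} = \frac{\left(K + 2\right) \frac{1}{f + 1}}{4} = \frac{\left(2 + K\right) \frac{1}{1 + f}}{4} = \frac{\frac{1}{1 + f} \left(2 + K\right)}{4} = \frac{2 + K}{4 \left(1 + f\right)}$)
$13 F{\left(1 \left(-5 + 5\right),4 \right)} + q{\left(-5 \right)} = 13 \frac{2 + 4}{4 \left(1 + 1 \left(-5 + 5\right)\right)} + 1 = 13 \cdot \frac{1}{4} \frac{1}{1 + 1 \cdot 0} \cdot 6 + 1 = 13 \cdot \frac{1}{4} \frac{1}{1 + 0} \cdot 6 + 1 = 13 \cdot \frac{1}{4} \cdot 1^{-1} \cdot 6 + 1 = 13 \cdot \frac{1}{4} \cdot 1 \cdot 6 + 1 = 13 \cdot \frac{3}{2} + 1 = \frac{39}{2} + 1 = \frac{41}{2}$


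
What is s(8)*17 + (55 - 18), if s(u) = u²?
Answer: 1125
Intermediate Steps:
s(8)*17 + (55 - 18) = 8²*17 + (55 - 18) = 64*17 + 37 = 1088 + 37 = 1125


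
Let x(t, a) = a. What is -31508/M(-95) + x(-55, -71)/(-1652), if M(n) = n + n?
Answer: 26032353/156940 ≈ 165.87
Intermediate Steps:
M(n) = 2*n
-31508/M(-95) + x(-55, -71)/(-1652) = -31508/(2*(-95)) - 71/(-1652) = -31508/(-190) - 71*(-1/1652) = -31508*(-1/190) + 71/1652 = 15754/95 + 71/1652 = 26032353/156940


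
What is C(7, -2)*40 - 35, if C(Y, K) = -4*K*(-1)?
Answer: -355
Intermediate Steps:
C(Y, K) = 4*K
C(7, -2)*40 - 35 = (4*(-2))*40 - 35 = -8*40 - 35 = -320 - 35 = -355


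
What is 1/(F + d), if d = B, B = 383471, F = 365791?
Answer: 1/749262 ≈ 1.3346e-6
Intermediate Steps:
d = 383471
1/(F + d) = 1/(365791 + 383471) = 1/749262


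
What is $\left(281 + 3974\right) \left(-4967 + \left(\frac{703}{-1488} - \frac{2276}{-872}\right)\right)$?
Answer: $- \frac{3426385363525}{162192} \approx -2.1126 \cdot 10^{7}$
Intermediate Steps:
$\left(281 + 3974\right) \left(-4967 + \left(\frac{703}{-1488} - \frac{2276}{-872}\right)\right) = 4255 \left(-4967 + \left(703 \left(- \frac{1}{1488}\right) - - \frac{569}{218}\right)\right) = 4255 \left(-4967 + \left(- \frac{703}{1488} + \frac{569}{218}\right)\right) = 4255 \left(-4967 + \frac{346709}{162192}\right) = 4255 \left(- \frac{805260955}{162192}\right) = - \frac{3426385363525}{162192}$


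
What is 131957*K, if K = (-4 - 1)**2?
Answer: 3298925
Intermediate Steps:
K = 25 (K = (-5)**2 = 25)
131957*K = 131957*25 = 3298925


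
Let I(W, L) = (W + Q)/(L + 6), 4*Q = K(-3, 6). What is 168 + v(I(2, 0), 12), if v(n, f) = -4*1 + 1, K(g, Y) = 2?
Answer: 165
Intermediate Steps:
Q = ½ (Q = (¼)*2 = ½ ≈ 0.50000)
I(W, L) = (½ + W)/(6 + L) (I(W, L) = (W + ½)/(L + 6) = (½ + W)/(6 + L))
v(n, f) = -3 (v(n, f) = -4 + 1 = -3)
168 + v(I(2, 0), 12) = 168 - 3 = 165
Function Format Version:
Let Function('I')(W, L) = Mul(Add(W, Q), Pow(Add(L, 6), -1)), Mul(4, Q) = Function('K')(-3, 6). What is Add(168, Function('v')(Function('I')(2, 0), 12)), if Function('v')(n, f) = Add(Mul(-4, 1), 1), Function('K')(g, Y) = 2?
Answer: 165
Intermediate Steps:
Q = Rational(1, 2) (Q = Mul(Rational(1, 4), 2) = Rational(1, 2) ≈ 0.50000)
Function('I')(W, L) = Mul(Pow(Add(6, L), -1), Add(Rational(1, 2), W)) (Function('I')(W, L) = Mul(Add(W, Rational(1, 2)), Pow(Add(L, 6), -1)) = Mul(Add(Rational(1, 2), W), Pow(Add(6, L), -1)) = Mul(Pow(Add(6, L), -1), Add(Rational(1, 2), W)))
Function('v')(n, f) = -3 (Function('v')(n, f) = Add(-4, 1) = -3)
Add(168, Function('v')(Function('I')(2, 0), 12)) = Add(168, -3) = 165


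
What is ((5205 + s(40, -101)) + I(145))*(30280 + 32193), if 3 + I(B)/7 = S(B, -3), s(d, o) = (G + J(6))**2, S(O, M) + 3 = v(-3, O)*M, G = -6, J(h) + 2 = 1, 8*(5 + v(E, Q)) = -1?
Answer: 2658663461/8 ≈ 3.3233e+8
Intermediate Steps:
v(E, Q) = -41/8 (v(E, Q) = -5 + (1/8)*(-1) = -5 - 1/8 = -41/8)
J(h) = -1 (J(h) = -2 + 1 = -1)
S(O, M) = -3 - 41*M/8
s(d, o) = 49 (s(d, o) = (-6 - 1)**2 = (-7)**2 = 49)
I(B) = 525/8 (I(B) = -21 + 7*(-3 - 41/8*(-3)) = -21 + 7*(-3 + 123/8) = -21 + 7*(99/8) = -21 + 693/8 = 525/8)
((5205 + s(40, -101)) + I(145))*(30280 + 32193) = ((5205 + 49) + 525/8)*(30280 + 32193) = (5254 + 525/8)*62473 = (42557/8)*62473 = 2658663461/8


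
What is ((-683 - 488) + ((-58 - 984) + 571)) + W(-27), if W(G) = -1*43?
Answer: -1685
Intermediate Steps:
W(G) = -43
((-683 - 488) + ((-58 - 984) + 571)) + W(-27) = ((-683 - 488) + ((-58 - 984) + 571)) - 43 = (-1171 + (-1042 + 571)) - 43 = (-1171 - 471) - 43 = -1642 - 43 = -1685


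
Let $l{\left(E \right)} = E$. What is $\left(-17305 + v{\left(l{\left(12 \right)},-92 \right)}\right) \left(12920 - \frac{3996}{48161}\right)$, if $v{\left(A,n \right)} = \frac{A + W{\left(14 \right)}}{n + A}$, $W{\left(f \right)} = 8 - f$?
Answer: $- \frac{107678427935293}{481610} \approx -2.2358 \cdot 10^{8}$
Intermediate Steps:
$v{\left(A,n \right)} = \frac{-6 + A}{A + n}$ ($v{\left(A,n \right)} = \frac{A + \left(8 - 14\right)}{n + A} = \frac{A + \left(8 - 14\right)}{A + n} = \frac{A - 6}{A + n} = \frac{-6 + A}{A + n}$)
$\left(-17305 + v{\left(l{\left(12 \right)},-92 \right)}\right) \left(12920 - \frac{3996}{48161}\right) = \left(-17305 + \frac{-6 + 12}{12 - 92}\right) \left(12920 - \frac{3996}{48161}\right) = \left(-17305 + \frac{1}{-80} \cdot 6\right) \left(12920 - \frac{3996}{48161}\right) = \left(-17305 - \frac{3}{40}\right) \left(12920 - \frac{3996}{48161}\right) = \left(-17305 - \frac{3}{40}\right) \frac{622236124}{48161} = \left(- \frac{692203}{40}\right) \frac{622236124}{48161} = - \frac{107678427935293}{481610}$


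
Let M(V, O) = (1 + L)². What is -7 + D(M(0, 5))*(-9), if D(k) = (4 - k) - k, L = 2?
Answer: 119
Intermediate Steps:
M(V, O) = 9 (M(V, O) = (1 + 2)² = 3² = 9)
D(k) = 4 - 2*k
-7 + D(M(0, 5))*(-9) = -7 + (4 - 2*9)*(-9) = -7 + (4 - 18)*(-9) = -7 - 14*(-9) = -7 + 126 = 119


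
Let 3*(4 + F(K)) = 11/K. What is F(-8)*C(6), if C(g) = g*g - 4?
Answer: -428/3 ≈ -142.67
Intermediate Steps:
F(K) = -4 + 11/(3*K) (F(K) = -4 + (11/K)/3 = -4 + 11/(3*K))
C(g) = -4 + g**2 (C(g) = g**2 - 4 = -4 + g**2)
F(-8)*C(6) = (-4 + (11/3)/(-8))*(-4 + 6**2) = (-4 + (11/3)*(-1/8))*(-4 + 36) = (-4 - 11/24)*32 = -107/24*32 = -428/3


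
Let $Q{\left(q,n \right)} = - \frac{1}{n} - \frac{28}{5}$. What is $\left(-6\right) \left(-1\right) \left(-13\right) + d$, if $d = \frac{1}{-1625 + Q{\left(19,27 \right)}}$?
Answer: $- \frac{17170743}{220136} \approx -78.001$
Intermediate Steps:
$Q{\left(q,n \right)} = - \frac{28}{5} - \frac{1}{n}$ ($Q{\left(q,n \right)} = - \frac{1}{n} - \frac{28}{5} = - \frac{28}{5} - \frac{1}{n}$)
$d = - \frac{135}{220136}$ ($d = \frac{1}{-1625 - \frac{761}{135}} = \frac{1}{- \frac{220136}{135}} = - \frac{135}{220136} \approx -0.00061326$)
$\left(-6\right) \left(-1\right) \left(-13\right) + d = \left(-6\right) \left(-1\right) \left(-13\right) - \frac{135}{220136} = 6 \left(-13\right) - \frac{135}{220136} = -78 - \frac{135}{220136} = - \frac{17170743}{220136}$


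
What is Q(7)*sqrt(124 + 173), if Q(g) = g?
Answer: 21*sqrt(33) ≈ 120.64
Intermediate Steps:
Q(7)*sqrt(124 + 173) = 7*sqrt(124 + 173) = 7*sqrt(297) = 7*(3*sqrt(33)) = 21*sqrt(33)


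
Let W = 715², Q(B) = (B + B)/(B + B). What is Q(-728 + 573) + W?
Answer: 511226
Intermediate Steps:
Q(B) = 1 (Q(B) = (2*B)/((2*B)) = (2*B)*(1/(2*B)) = 1)
W = 511225
Q(-728 + 573) + W = 1 + 511225 = 511226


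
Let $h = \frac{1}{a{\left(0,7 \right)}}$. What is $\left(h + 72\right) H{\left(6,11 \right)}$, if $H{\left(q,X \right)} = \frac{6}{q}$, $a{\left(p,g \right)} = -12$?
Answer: $\frac{863}{12} \approx 71.917$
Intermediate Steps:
$h = - \frac{1}{12}$ ($h = \frac{1}{-12} = - \frac{1}{12} \approx -0.083333$)
$\left(h + 72\right) H{\left(6,11 \right)} = \left(- \frac{1}{12} + 72\right) \frac{6}{6} = \frac{863 \cdot 6 \cdot \frac{1}{6}}{12} = \frac{863}{12} \cdot 1 = \frac{863}{12}$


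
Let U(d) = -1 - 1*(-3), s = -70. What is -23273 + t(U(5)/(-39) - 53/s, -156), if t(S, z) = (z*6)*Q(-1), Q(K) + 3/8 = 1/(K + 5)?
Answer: -23156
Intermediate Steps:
U(d) = 2 (U(d) = -1 + 3 = 2)
Q(K) = -3/8 + 1/(5 + K) (Q(K) = -3/8 + 1/(K + 5) = -3/8 + 1/(5 + K))
t(S, z) = -3*z/4 (t(S, z) = (z*6)*((-7 - 3*(-1))/(8*(5 - 1))) = (6*z)*((1/8)*(-7 + 3)/4) = (6*z)*((1/8)*(1/4)*(-4)) = (6*z)*(-1/8) = -3*z/4)
-23273 + t(U(5)/(-39) - 53/s, -156) = -23273 - 3/4*(-156) = -23273 + 117 = -23156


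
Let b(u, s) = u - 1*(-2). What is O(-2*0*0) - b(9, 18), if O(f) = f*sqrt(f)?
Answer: -11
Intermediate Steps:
O(f) = f**(3/2)
b(u, s) = 2 + u (b(u, s) = u + 2 = 2 + u)
O(-2*0*0) - b(9, 18) = (-2*0*0)**(3/2) - (2 + 9) = (0*0)**(3/2) - 1*11 = 0**(3/2) - 11 = 0 - 11 = -11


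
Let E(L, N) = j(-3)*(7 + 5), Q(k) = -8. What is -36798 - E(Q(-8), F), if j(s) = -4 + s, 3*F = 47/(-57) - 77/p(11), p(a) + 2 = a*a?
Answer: -36714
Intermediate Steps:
p(a) = -2 + a² (p(a) = -2 + a*a = -2 + a²)
F = -1426/2907 (F = (47/(-57) - 77/(-2 + 11²))/3 = (47*(-1/57) - 77/(-2 + 121))/3 = (-47/57 - 77/119)/3 = (-47/57 - 77*1/119)/3 = (-47/57 - 11/17)/3 = (⅓)*(-1426/969) = -1426/2907 ≈ -0.49054)
E(L, N) = -84 (E(L, N) = (-4 - 3)*(7 + 5) = -7*12 = -84)
-36798 - E(Q(-8), F) = -36798 - 1*(-84) = -36798 + 84 = -36714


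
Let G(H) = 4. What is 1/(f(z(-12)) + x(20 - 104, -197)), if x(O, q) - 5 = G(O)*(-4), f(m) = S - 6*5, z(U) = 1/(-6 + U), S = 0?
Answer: -1/41 ≈ -0.024390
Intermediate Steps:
f(m) = -30 (f(m) = 0 - 6*5 = 0 - 30 = -30)
x(O, q) = -11 (x(O, q) = 5 + 4*(-4) = 5 - 16 = -11)
1/(f(z(-12)) + x(20 - 104, -197)) = 1/(-30 - 11) = 1/(-41) = -1/41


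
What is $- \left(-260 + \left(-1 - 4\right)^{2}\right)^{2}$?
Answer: $-55225$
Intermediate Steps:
$- \left(-260 + \left(-1 - 4\right)^{2}\right)^{2} = - \left(-260 + \left(-5\right)^{2}\right)^{2} = - \left(-260 + 25\right)^{2} = - \left(-235\right)^{2} = \left(-1\right) 55225 = -55225$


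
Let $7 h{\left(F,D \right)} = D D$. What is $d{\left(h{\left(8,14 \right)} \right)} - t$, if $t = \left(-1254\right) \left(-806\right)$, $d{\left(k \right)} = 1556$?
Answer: $-1009168$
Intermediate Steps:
$h{\left(F,D \right)} = \frac{D^{2}}{7}$ ($h{\left(F,D \right)} = \frac{D D}{7} = \frac{D^{2}}{7}$)
$t = 1010724$
$d{\left(h{\left(8,14 \right)} \right)} - t = 1556 - 1010724 = -1009168$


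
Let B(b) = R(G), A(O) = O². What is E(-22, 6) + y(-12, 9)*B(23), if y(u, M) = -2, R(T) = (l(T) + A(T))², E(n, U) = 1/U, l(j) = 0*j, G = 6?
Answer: -15551/6 ≈ -2591.8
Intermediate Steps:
l(j) = 0
R(T) = T⁴ (R(T) = (0 + T²)² = (T²)² = T⁴)
B(b) = 1296 (B(b) = 6⁴ = 1296)
E(-22, 6) + y(-12, 9)*B(23) = 1/6 - 2*1296 = ⅙ - 2592 = -15551/6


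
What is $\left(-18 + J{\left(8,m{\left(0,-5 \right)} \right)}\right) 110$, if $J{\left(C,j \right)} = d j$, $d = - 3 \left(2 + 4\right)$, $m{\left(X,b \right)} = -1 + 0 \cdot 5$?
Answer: $0$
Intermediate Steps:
$m{\left(X,b \right)} = -1$ ($m{\left(X,b \right)} = -1 + 0 = -1$)
$d = -18$ ($d = \left(-3\right) 6 = -18$)
$J{\left(C,j \right)} = - 18 j$
$\left(-18 + J{\left(8,m{\left(0,-5 \right)} \right)}\right) 110 = \left(-18 - -18\right) 110 = \left(-18 + 18\right) 110 = 0 \cdot 110 = 0$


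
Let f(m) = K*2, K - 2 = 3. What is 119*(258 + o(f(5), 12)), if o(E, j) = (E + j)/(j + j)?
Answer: 369733/12 ≈ 30811.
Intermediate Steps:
K = 5 (K = 2 + 3 = 5)
f(m) = 10 (f(m) = 5*2 = 10)
o(E, j) = (E + j)/(2*j) (o(E, j) = (E + j)/((2*j)) = (E + j)*(1/(2*j)) = (E + j)/(2*j))
119*(258 + o(f(5), 12)) = 119*(258 + (1/2)*(10 + 12)/12) = 119*(258 + (1/2)*(1/12)*22) = 119*(258 + 11/12) = 119*(3107/12) = 369733/12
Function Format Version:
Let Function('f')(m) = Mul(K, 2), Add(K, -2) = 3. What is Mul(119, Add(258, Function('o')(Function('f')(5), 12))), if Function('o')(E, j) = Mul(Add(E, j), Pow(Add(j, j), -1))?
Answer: Rational(369733, 12) ≈ 30811.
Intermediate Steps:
K = 5 (K = Add(2, 3) = 5)
Function('f')(m) = 10 (Function('f')(m) = Mul(5, 2) = 10)
Function('o')(E, j) = Mul(Rational(1, 2), Pow(j, -1), Add(E, j)) (Function('o')(E, j) = Mul(Add(E, j), Pow(Mul(2, j), -1)) = Mul(Add(E, j), Mul(Rational(1, 2), Pow(j, -1))) = Mul(Rational(1, 2), Pow(j, -1), Add(E, j)))
Mul(119, Add(258, Function('o')(Function('f')(5), 12))) = Mul(119, Add(258, Mul(Rational(1, 2), Pow(12, -1), Add(10, 12)))) = Mul(119, Add(258, Mul(Rational(1, 2), Rational(1, 12), 22))) = Mul(119, Add(258, Rational(11, 12))) = Mul(119, Rational(3107, 12)) = Rational(369733, 12)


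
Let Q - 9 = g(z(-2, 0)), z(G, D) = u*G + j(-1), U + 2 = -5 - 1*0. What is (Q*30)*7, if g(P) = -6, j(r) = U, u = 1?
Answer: 630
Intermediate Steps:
U = -7 (U = -2 + (-5 - 1*0) = -2 + (-5 + 0) = -2 - 5 = -7)
j(r) = -7
z(G, D) = -7 + G (z(G, D) = 1*G - 7 = G - 7 = -7 + G)
Q = 3 (Q = 9 - 6 = 3)
(Q*30)*7 = (3*30)*7 = 90*7 = 630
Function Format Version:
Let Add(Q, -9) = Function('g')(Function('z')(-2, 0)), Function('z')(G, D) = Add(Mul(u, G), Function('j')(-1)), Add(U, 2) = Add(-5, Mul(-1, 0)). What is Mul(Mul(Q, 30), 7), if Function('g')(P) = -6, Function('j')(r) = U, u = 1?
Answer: 630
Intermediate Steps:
U = -7 (U = Add(-2, Add(-5, Mul(-1, 0))) = Add(-2, Add(-5, 0)) = Add(-2, -5) = -7)
Function('j')(r) = -7
Function('z')(G, D) = Add(-7, G) (Function('z')(G, D) = Add(Mul(1, G), -7) = Add(G, -7) = Add(-7, G))
Q = 3 (Q = Add(9, -6) = 3)
Mul(Mul(Q, 30), 7) = Mul(Mul(3, 30), 7) = Mul(90, 7) = 630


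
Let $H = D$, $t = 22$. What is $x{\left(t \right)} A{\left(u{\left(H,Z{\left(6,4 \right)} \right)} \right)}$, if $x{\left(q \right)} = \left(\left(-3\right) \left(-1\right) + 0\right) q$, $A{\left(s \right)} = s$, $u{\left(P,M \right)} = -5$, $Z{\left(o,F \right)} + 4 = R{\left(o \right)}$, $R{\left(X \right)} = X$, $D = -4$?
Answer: $-330$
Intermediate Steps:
$Z{\left(o,F \right)} = -4 + o$
$H = -4$
$x{\left(q \right)} = 3 q$ ($x{\left(q \right)} = \left(3 + 0\right) q = 3 q$)
$x{\left(t \right)} A{\left(u{\left(H,Z{\left(6,4 \right)} \right)} \right)} = 3 \cdot 22 \left(-5\right) = 66 \left(-5\right) = -330$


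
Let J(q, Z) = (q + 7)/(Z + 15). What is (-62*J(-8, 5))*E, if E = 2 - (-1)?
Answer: 93/10 ≈ 9.3000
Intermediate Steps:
J(q, Z) = (7 + q)/(15 + Z)
E = 3 (E = 2 - 1*(-1) = 2 + 1 = 3)
(-62*J(-8, 5))*E = -62*(7 - 8)/(15 + 5)*3 = -62*(-1)/20*3 = -31*(-1)/10*3 = -62*(-1/20)*3 = (31/10)*3 = 93/10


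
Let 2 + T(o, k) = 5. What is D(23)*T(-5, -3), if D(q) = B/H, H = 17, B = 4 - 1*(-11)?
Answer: 45/17 ≈ 2.6471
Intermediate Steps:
T(o, k) = 3 (T(o, k) = -2 + 5 = 3)
B = 15 (B = 4 + 11 = 15)
D(q) = 15/17
D(23)*T(-5, -3) = (15/17)*3 = 45/17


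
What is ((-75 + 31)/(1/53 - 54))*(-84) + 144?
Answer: 216096/2861 ≈ 75.532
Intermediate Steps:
((-75 + 31)/(1/53 - 54))*(-84) + 144 = -44/(1/53 - 54)*(-84) + 144 = -44/(-2861/53)*(-84) + 144 = -44*(-53/2861)*(-84) + 144 = (2332/2861)*(-84) + 144 = -195888/2861 + 144 = 216096/2861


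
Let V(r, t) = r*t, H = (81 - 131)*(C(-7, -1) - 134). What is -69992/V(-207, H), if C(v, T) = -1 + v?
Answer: 17498/367425 ≈ 0.047623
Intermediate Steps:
H = 7100 (H = (81 - 131)*((-1 - 7) - 134) = -50*(-8 - 134) = -50*(-142) = 7100)
-69992/V(-207, H) = -69992/((-207*7100)) = -69992/(-1469700) = -69992*(-1/1469700) = 17498/367425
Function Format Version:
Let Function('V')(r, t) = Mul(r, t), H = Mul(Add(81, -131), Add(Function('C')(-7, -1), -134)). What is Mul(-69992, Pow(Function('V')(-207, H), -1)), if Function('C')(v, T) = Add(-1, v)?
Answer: Rational(17498, 367425) ≈ 0.047623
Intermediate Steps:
H = 7100 (H = Mul(Add(81, -131), Add(Add(-1, -7), -134)) = Mul(-50, Add(-8, -134)) = Mul(-50, -142) = 7100)
Mul(-69992, Pow(Function('V')(-207, H), -1)) = Mul(-69992, Pow(Mul(-207, 7100), -1)) = Mul(-69992, Pow(-1469700, -1)) = Mul(-69992, Rational(-1, 1469700)) = Rational(17498, 367425)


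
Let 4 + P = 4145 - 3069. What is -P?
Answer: -1072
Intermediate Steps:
P = 1072 (P = -4 + (4145 - 3069) = -4 + 1076 = 1072)
-P = -1*1072 = -1072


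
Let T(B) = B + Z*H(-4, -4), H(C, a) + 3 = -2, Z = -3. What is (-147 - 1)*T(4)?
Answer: -2812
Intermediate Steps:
H(C, a) = -5 (H(C, a) = -3 - 2 = -5)
T(B) = 15 + B (T(B) = B - 3*(-5) = B + 15 = 15 + B)
(-147 - 1)*T(4) = (-147 - 1)*(15 + 4) = -148*19 = -2812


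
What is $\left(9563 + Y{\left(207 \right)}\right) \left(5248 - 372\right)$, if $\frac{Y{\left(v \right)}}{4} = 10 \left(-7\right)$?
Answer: $45263908$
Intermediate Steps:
$Y{\left(v \right)} = -280$ ($Y{\left(v \right)} = 4 \cdot 10 \left(-7\right) = 4 \left(-70\right) = -280$)
$\left(9563 + Y{\left(207 \right)}\right) \left(5248 - 372\right) = \left(9563 - 280\right) \left(5248 - 372\right) = 9283 \cdot 4876 = 45263908$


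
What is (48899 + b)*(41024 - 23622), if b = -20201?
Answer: 499402596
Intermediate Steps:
(48899 + b)*(41024 - 23622) = (48899 - 20201)*(41024 - 23622) = 28698*17402 = 499402596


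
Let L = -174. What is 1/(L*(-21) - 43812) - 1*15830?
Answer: -635701141/40158 ≈ -15830.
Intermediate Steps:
1/(L*(-21) - 43812) - 1*15830 = 1/(-174*(-21) - 43812) - 1*15830 = 1/(3654 - 43812) - 15830 = 1/(-40158) - 15830 = -1/40158 - 15830 = -635701141/40158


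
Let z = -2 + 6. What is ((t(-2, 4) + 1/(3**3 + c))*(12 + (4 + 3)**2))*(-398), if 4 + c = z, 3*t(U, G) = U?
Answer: 412726/27 ≈ 15286.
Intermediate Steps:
t(U, G) = U/3
z = 4
c = 0 (c = -4 + 4 = 0)
((t(-2, 4) + 1/(3**3 + c))*(12 + (4 + 3)**2))*(-398) = (((1/3)*(-2) + 1/(3**3 + 0))*(12 + (4 + 3)**2))*(-398) = ((-2/3 + 1/(27 + 0))*(12 + 7**2))*(-398) = ((-2/3 + 1/27)*(12 + 49))*(-398) = ((-2/3 + 1/27)*61)*(-398) = -17/27*61*(-398) = -1037/27*(-398) = 412726/27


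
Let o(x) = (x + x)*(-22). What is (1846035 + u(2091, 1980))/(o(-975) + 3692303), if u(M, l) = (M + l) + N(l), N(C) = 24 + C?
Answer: 1852110/3735203 ≈ 0.49585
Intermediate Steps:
u(M, l) = 24 + M + 2*l (u(M, l) = (M + l) + (24 + l) = 24 + M + 2*l)
o(x) = -44*x (o(x) = (2*x)*(-22) = -44*x)
(1846035 + u(2091, 1980))/(o(-975) + 3692303) = (1846035 + (24 + 2091 + 2*1980))/(-44*(-975) + 3692303) = (1846035 + (24 + 2091 + 3960))/(42900 + 3692303) = (1846035 + 6075)/3735203 = 1852110*(1/3735203) = 1852110/3735203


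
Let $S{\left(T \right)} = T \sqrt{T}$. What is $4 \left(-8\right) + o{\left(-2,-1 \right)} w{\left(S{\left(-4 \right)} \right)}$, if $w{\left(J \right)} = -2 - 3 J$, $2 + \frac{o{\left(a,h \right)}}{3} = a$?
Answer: $-8 - 288 i \approx -8.0 - 288.0 i$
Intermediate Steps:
$o{\left(a,h \right)} = -6 + 3 a$
$S{\left(T \right)} = T^{\frac{3}{2}}$
$4 \left(-8\right) + o{\left(-2,-1 \right)} w{\left(S{\left(-4 \right)} \right)} = 4 \left(-8\right) + \left(-6 + 3 \left(-2\right)\right) \left(-2 - 3 \left(-4\right)^{\frac{3}{2}}\right) = -32 + \left(-6 - 6\right) \left(-2 - 3 \left(- 8 i\right)\right) = -32 - 12 \left(-2 + 24 i\right) = -32 + \left(24 - 288 i\right) = -8 - 288 i$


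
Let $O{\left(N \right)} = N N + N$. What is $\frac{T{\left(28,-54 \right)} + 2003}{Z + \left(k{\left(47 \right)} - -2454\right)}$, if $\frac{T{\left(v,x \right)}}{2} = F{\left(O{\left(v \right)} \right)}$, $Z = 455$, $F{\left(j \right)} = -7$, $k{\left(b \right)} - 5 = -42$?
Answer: $\frac{1989}{2872} \approx 0.69255$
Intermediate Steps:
$k{\left(b \right)} = -37$ ($k{\left(b \right)} = 5 - 42 = -37$)
$O{\left(N \right)} = N + N^{2}$ ($O{\left(N \right)} = N^{2} + N = N + N^{2}$)
$T{\left(v,x \right)} = -14$ ($T{\left(v,x \right)} = 2 \left(-7\right) = -14$)
$\frac{T{\left(28,-54 \right)} + 2003}{Z + \left(k{\left(47 \right)} - -2454\right)} = \frac{-14 + 2003}{455 - -2417} = \frac{1989}{455 + \left(-37 + 2454\right)} = \frac{1989}{455 + 2417} = \frac{1989}{2872}$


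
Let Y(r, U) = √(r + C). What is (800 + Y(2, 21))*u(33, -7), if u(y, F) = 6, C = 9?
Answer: 4800 + 6*√11 ≈ 4819.9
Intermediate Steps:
Y(r, U) = √(9 + r) (Y(r, U) = √(r + 9) = √(9 + r))
(800 + Y(2, 21))*u(33, -7) = (800 + √(9 + 2))*6 = (800 + √11)*6 = 4800 + 6*√11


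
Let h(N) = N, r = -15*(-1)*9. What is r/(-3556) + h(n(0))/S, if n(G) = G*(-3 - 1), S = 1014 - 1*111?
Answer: -135/3556 ≈ -0.037964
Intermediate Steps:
S = 903 (S = 1014 - 111 = 903)
n(G) = -4*G (n(G) = G*(-4) = -4*G)
r = 135 (r = 15*9 = 135)
r/(-3556) + h(n(0))/S = 135/(-3556) - 4*0/903 = 135*(-1/3556) + 0*(1/903) = -135/3556 + 0 = -135/3556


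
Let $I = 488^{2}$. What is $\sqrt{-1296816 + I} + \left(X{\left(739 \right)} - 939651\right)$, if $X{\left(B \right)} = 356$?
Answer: $-939295 + 4 i \sqrt{66167} \approx -9.393 \cdot 10^{5} + 1028.9 i$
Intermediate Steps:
$I = 238144$
$\sqrt{-1296816 + I} + \left(X{\left(739 \right)} - 939651\right) = \sqrt{-1296816 + 238144} + \left(356 - 939651\right) = \sqrt{-1058672} - 939295 = 4 i \sqrt{66167} - 939295 = -939295 + 4 i \sqrt{66167}$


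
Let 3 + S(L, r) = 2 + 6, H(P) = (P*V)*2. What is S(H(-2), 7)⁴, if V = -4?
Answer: 625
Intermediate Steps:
H(P) = -8*P (H(P) = (P*(-4))*2 = -4*P*2 = -8*P)
S(L, r) = 5 (S(L, r) = -3 + (2 + 6) = -3 + 8 = 5)
S(H(-2), 7)⁴ = 5⁴ = 625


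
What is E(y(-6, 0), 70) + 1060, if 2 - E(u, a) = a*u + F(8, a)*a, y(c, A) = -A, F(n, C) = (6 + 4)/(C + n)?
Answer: 41068/39 ≈ 1053.0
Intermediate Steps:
F(n, C) = 10/(C + n)
E(u, a) = 2 - a*u - 10*a/(8 + a) (E(u, a) = 2 - (a*u + (10/(a + 8))*a) = 2 - (a*u + (10/(8 + a))*a) = 2 - (a*u + 10*a/(8 + a)) = 2 + (-a*u - 10*a/(8 + a)) = 2 - a*u - 10*a/(8 + a))
E(y(-6, 0), 70) + 1060 = (-10*70 + (2 - 1*70*(-1*0))*(8 + 70))/(8 + 70) + 1060 = (-700 + (2 - 1*70*0)*78)/78 + 1060 = (-700 + (2 + 0)*78)/78 + 1060 = (-700 + 2*78)/78 + 1060 = (-700 + 156)/78 + 1060 = (1/78)*(-544) + 1060 = -272/39 + 1060 = 41068/39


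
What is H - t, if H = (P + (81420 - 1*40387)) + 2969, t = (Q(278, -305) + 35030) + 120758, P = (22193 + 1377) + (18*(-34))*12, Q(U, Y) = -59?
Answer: -95501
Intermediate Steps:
P = 16226 (P = 23570 - 612*12 = 23570 - 7344 = 16226)
t = 155729 (t = (-59 + 35030) + 120758 = 34971 + 120758 = 155729)
H = 60228 (H = (16226 + (81420 - 1*40387)) + 2969 = (16226 + (81420 - 40387)) + 2969 = (16226 + 41033) + 2969 = 57259 + 2969 = 60228)
H - t = 60228 - 1*155729 = 60228 - 155729 = -95501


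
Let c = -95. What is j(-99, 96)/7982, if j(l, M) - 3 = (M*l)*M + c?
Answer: -456238/3991 ≈ -114.32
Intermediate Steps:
j(l, M) = -92 + l*M**2 (j(l, M) = 3 + ((M*l)*M - 95) = 3 + (l*M**2 - 95) = 3 + (-95 + l*M**2) = -92 + l*M**2)
j(-99, 96)/7982 = (-92 - 99*96**2)/7982 = (-92 - 99*9216)*(1/7982) = (-92 - 912384)*(1/7982) = -912476*1/7982 = -456238/3991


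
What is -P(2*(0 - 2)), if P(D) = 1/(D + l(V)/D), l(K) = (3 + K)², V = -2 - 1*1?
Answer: ¼ ≈ 0.25000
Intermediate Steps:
V = -3 (V = -2 - 1 = -3)
P(D) = 1/D (P(D) = 1/(D + (3 - 3)²/D) = 1/(D + 0²/D) = 1/(D + 0/D) = 1/(D + 0) = 1/D)
-P(2*(0 - 2)) = -1/(2*(0 - 2)) = -1/(2*(-2)) = -1/(-4) = -1*(-¼) = ¼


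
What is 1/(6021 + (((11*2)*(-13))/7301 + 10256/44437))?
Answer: 324434537/1953482517351 ≈ 0.00016608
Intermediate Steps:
1/(6021 + (((11*2)*(-13))/7301 + 10256/44437)) = 1/(6021 + ((22*(-13))*(1/7301) + 10256*(1/44437))) = 1/(6021 + (-286*1/7301 + 10256/44437)) = 1/(6021 + (-286/7301 + 10256/44437)) = 1/(6021 + 62170074/324434537) = 1/(1953482517351/324434537) = 324434537/1953482517351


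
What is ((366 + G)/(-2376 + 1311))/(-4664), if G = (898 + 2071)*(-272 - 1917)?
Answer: -1299755/993432 ≈ -1.3083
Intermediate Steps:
G = -6499141 (G = 2969*(-2189) = -6499141)
((366 + G)/(-2376 + 1311))/(-4664) = ((366 - 6499141)/(-2376 + 1311))/(-4664) = -6498775/(-1065)*(-1/4664) = -6498775*(-1/1065)*(-1/4664) = (1299755/213)*(-1/4664) = -1299755/993432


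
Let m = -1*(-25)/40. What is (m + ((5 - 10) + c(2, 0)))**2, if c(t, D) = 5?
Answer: 25/64 ≈ 0.39063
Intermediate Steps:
m = 5/8 (m = 25*(1/40) = 5/8 ≈ 0.62500)
(m + ((5 - 10) + c(2, 0)))**2 = (5/8 + ((5 - 10) + 5))**2 = (5/8 + (-5 + 5))**2 = (5/8 + 0)**2 = (5/8)**2 = 25/64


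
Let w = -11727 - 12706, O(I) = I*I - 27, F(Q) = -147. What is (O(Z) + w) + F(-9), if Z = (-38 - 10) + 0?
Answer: -22303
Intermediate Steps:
Z = -48 (Z = -48 + 0 = -48)
O(I) = -27 + I² (O(I) = I² - 27 = -27 + I²)
w = -24433
(O(Z) + w) + F(-9) = ((-27 + (-48)²) - 24433) - 147 = ((-27 + 2304) - 24433) - 147 = (2277 - 24433) - 147 = -22156 - 147 = -22303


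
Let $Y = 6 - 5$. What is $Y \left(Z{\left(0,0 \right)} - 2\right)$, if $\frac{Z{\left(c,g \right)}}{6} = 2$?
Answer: $10$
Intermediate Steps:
$Z{\left(c,g \right)} = 12$ ($Z{\left(c,g \right)} = 6 \cdot 2 = 12$)
$Y = 1$
$Y \left(Z{\left(0,0 \right)} - 2\right) = 1 \left(12 - 2\right) = 1 \cdot 10 = 10$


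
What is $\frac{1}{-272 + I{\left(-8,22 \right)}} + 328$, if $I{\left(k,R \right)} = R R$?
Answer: $\frac{69537}{212} \approx 328.0$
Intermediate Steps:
$I{\left(k,R \right)} = R^{2}$
$\frac{1}{-272 + I{\left(-8,22 \right)}} + 328 = \frac{1}{-272 + 22^{2}} + 328 = \frac{1}{-272 + 484} + 328 = \frac{1}{212} + 328 = \frac{69537}{212}$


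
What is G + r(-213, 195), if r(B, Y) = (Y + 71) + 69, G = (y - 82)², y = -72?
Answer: 24051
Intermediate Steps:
G = 23716 (G = (-72 - 82)² = (-154)² = 23716)
r(B, Y) = 140 + Y (r(B, Y) = (71 + Y) + 69 = 140 + Y)
G + r(-213, 195) = 23716 + (140 + 195) = 23716 + 335 = 24051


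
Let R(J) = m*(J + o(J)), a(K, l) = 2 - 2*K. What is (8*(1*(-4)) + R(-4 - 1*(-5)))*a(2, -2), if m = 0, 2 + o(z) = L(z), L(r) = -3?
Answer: 64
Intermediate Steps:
o(z) = -5 (o(z) = -2 - 3 = -5)
R(J) = 0 (R(J) = 0*(J - 5) = 0*(-5 + J) = 0)
(8*(1*(-4)) + R(-4 - 1*(-5)))*a(2, -2) = (8*(1*(-4)) + 0)*(2 - 2*2) = (8*(-4) + 0)*(2 - 4) = (-32 + 0)*(-2) = -32*(-2) = 64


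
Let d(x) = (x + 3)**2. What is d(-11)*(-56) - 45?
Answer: -3629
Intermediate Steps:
d(x) = (3 + x)**2
d(-11)*(-56) - 45 = (3 - 11)**2*(-56) - 45 = (-8)**2*(-56) - 45 = 64*(-56) - 45 = -3584 - 45 = -3629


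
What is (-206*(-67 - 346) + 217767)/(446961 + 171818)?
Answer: 302845/618779 ≈ 0.48942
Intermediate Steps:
(-206*(-67 - 346) + 217767)/(446961 + 171818) = (-206*(-413) + 217767)/618779 = (85078 + 217767)*(1/618779) = 302845*(1/618779) = 302845/618779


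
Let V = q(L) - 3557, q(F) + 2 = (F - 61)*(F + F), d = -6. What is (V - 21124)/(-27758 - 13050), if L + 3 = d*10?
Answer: 9059/40808 ≈ 0.22199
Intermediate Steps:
L = -63 (L = -3 - 6*10 = -3 - 60 = -63)
q(F) = -2 + 2*F*(-61 + F) (q(F) = -2 + (F - 61)*(F + F) = -2 + (-61 + F)*(2*F) = -2 + 2*F*(-61 + F))
V = 12065 (V = (-2 - 122*(-63) + 2*(-63)²) - 3557 = (-2 + 7686 + 2*3969) - 3557 = (-2 + 7686 + 7938) - 3557 = 15622 - 3557 = 12065)
(V - 21124)/(-27758 - 13050) = (12065 - 21124)/(-27758 - 13050) = -9059/(-40808) = -9059*(-1/40808) = 9059/40808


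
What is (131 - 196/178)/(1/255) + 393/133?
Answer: 392126292/11837 ≈ 33127.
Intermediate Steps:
(131 - 196/178)/(1/255) + 393/133 = (131 - 196/178)/(1/255) + 393*(1/133) = (131 - 1*98/89)*255 + 393/133 = (131 - 98/89)*255 + 393/133 = (11561/89)*255 + 393/133 = 2948055/89 + 393/133 = 392126292/11837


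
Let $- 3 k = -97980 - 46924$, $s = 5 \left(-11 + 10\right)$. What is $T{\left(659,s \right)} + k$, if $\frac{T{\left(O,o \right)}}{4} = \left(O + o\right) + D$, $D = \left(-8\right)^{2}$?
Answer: $\frac{153520}{3} \approx 51173.0$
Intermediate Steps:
$s = -5$ ($s = 5 \left(-1\right) = -5$)
$k = \frac{144904}{3}$ ($k = - \frac{-97980 - 46924}{3} = \left(- \frac{1}{3}\right) \left(-144904\right) = \frac{144904}{3} \approx 48301.0$)
$D = 64$
$T{\left(O,o \right)} = 256 + 4 O + 4 o$ ($T{\left(O,o \right)} = 4 \left(\left(O + o\right) + 64\right) = 4 \left(64 + O + o\right) = 256 + 4 O + 4 o$)
$T{\left(659,s \right)} + k = \left(256 + 4 \cdot 659 + 4 \left(-5\right)\right) + \frac{144904}{3} = \left(256 + 2636 - 20\right) + \frac{144904}{3} = 2872 + \frac{144904}{3} = \frac{153520}{3}$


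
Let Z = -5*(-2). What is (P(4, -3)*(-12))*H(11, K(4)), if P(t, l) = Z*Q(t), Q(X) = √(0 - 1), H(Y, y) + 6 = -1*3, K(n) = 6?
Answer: 1080*I ≈ 1080.0*I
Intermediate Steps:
H(Y, y) = -9 (H(Y, y) = -6 - 1*3 = -6 - 3 = -9)
Q(X) = I (Q(X) = √(-1) = I)
Z = 10
P(t, l) = 10*I
(P(4, -3)*(-12))*H(11, K(4)) = ((10*I)*(-12))*(-9) = -120*I*(-9) = 1080*I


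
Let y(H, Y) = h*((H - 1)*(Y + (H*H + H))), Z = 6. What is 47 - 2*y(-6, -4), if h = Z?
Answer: 2231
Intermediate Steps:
h = 6
y(H, Y) = 6*(-1 + H)*(H + Y + H²) (y(H, Y) = 6*((H - 1)*(Y + (H*H + H))) = 6*((-1 + H)*(Y + (H² + H))) = 6*((-1 + H)*(Y + (H + H²))) = 6*((-1 + H)*(H + Y + H²)) = 6*(-1 + H)*(H + Y + H²))
47 - 2*y(-6, -4) = 47 - 2*(-6*(-6) - 6*(-4) + 6*(-6)³ + 6*(-6)*(-4)) = 47 - 2*(36 + 24 + 6*(-216) + 144) = 47 - 2*(36 + 24 - 1296 + 144) = 47 - 2*(-1092) = 47 + 2184 = 2231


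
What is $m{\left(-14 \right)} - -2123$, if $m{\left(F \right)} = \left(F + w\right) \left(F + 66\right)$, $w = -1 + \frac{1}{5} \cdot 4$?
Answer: $\frac{6923}{5} \approx 1384.6$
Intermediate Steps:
$w = - \frac{1}{5}$ ($w = -1 + \frac{1}{5} \cdot 4 = -1 + \frac{4}{5} = - \frac{1}{5} \approx -0.2$)
$m{\left(F \right)} = \left(66 + F\right) \left(- \frac{1}{5} + F\right)$ ($m{\left(F \right)} = \left(F - \frac{1}{5}\right) \left(F + 66\right) = \left(- \frac{1}{5} + F\right) \left(66 + F\right) = \left(66 + F\right) \left(- \frac{1}{5} + F\right)$)
$m{\left(-14 \right)} - -2123 = \left(- \frac{66}{5} + \left(-14\right)^{2} + \frac{329}{5} \left(-14\right)\right) - -2123 = \left(- \frac{66}{5} + 196 - \frac{4606}{5}\right) + 2123 = - \frac{3692}{5} + 2123 = \frac{6923}{5}$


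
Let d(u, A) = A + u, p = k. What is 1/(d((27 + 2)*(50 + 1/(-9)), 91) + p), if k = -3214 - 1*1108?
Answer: -9/25058 ≈ -0.00035917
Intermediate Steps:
k = -4322 (k = -3214 - 1108 = -4322)
p = -4322
1/(d((27 + 2)*(50 + 1/(-9)), 91) + p) = 1/((91 + (27 + 2)*(50 + 1/(-9))) - 4322) = 1/((91 + 29*(50 - ⅑)) - 4322) = 1/((91 + 29*(449/9)) - 4322) = 1/((91 + 13021/9) - 4322) = 1/(13840/9 - 4322) = 1/(-25058/9) = -9/25058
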